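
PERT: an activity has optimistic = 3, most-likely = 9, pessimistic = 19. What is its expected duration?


te = (o + 4m + p) / 6
= (3 + 4×9 + 19) / 6
= (3 + 36 + 19) / 6
= 58 / 6
= 9.67


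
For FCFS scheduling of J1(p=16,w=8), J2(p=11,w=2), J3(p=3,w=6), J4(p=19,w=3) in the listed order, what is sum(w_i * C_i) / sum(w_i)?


Completion times:
  J1: C=16, w×C=8×16=128
  J2: C=27, w×C=2×27=54
  J3: C=30, w×C=6×30=180
  J4: C=49, w×C=3×49=147
Sum w×C = 509
Sum w = 19
Weighted avg = 509/19
= 26.79


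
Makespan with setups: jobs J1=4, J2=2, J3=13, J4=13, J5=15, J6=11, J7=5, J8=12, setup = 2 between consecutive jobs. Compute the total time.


Makespan = Σ processing + (n-1) × setup
= (4 + 2 + 13 + 13 + 15 + 11 + 5 + 12) + (8-1)×2
= 75 + 14
= 89 time units


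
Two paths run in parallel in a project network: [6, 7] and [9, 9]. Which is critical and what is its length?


Path A: 6 + 7 = 13
Path B: 9 + 9 = 18
Critical path = longest = max(13, 18)
= 18 (Path B)


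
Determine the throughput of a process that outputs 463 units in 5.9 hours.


Throughput = units / time
= 463 / 5.9
= 78.5 units/hour


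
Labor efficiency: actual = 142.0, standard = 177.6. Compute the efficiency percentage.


Efficiency = (actual / standard) × 100
= (142.0 / 177.6) × 100
= 80.0%


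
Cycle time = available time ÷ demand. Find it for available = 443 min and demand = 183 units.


Cycle time = available time / demand
= 443 / 183
= 2.42 min/unit


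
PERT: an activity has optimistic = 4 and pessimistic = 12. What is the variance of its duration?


σ² = ((p - o) / 6)² = (p - o)² / 36
= (12 - 4)² / 36
= 8² / 36
= 64 / 36
= 1.7778


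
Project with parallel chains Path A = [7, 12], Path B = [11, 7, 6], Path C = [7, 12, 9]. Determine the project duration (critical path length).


Path A: 7 + 12 = 19
Path B: 11 + 7 + 6 = 24
Path C: 7 + 12 + 9 = 28
Critical path = longest = max(19, 24, 28)
= 28 (Path C)


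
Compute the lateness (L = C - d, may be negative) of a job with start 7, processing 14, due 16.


Completion = 7 + 14 = 21
Lateness = C - d = 21 - 16
= 5


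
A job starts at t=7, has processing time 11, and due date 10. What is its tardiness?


Completion = start + processing = 7 + 11 = 18
Tardiness = max(0, C - d) = max(0, 18 - 10)
= max(0, 8)
= 8


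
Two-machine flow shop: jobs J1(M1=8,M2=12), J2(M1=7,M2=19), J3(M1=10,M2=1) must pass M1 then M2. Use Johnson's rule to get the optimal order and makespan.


Johnson's rule:
Group 1 (M1≤M2, sort by M1): ['J2', 'J1']
Group 2 (M1>M2, sort desc M2): ['J3']
Sequence: J2 → J1 → J3
Makespan calculation:
  J2: M1 done=7, M2 done=26
  J1: M1 done=15, M2 done=38
  J3: M1 done=25, M2 done=39
= Sequence: J2 → J1 → J3, Makespan: 39


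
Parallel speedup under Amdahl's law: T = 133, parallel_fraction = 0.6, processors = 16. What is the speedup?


Amdahl's law: T_p = T × ((1-p) + p/N)
= 133 × ((1-0.6) + 0.6/16)
= 133 × (0.40 + 0.0375)
= 133 × 0.4375
= 58.19
Speedup = 133/58.19
= 2.29×


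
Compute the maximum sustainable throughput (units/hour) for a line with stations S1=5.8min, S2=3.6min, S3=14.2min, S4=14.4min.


Bottleneck = longest station time
Station times: [5.8, 3.6, 14.2, 14.4]
Max = 14.4 min
Rate = 60 / 14.4
= 4.17 units/hour (bottleneck: 14.4min)


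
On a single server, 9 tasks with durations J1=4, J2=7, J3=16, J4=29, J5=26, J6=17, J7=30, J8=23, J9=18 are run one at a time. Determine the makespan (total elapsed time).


Sequential makespan: sum all processing times
= 4 + 7 + 16 + 29 + 26 + 17 + 30 + 23 + 18
= 170 time units


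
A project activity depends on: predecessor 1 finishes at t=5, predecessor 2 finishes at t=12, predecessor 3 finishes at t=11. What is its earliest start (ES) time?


ES = max of all predecessor completion times
Predecessors: [5, 12, 11]
ES = max(5, 12, 11)
= 12


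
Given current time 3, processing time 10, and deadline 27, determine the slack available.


Slack = due - current_time - processing
= 27 - 3 - 10
= 14


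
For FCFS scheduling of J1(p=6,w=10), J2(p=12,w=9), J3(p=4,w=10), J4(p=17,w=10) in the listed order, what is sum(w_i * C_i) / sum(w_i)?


Completion times:
  J1: C=6, w×C=10×6=60
  J2: C=18, w×C=9×18=162
  J3: C=22, w×C=10×22=220
  J4: C=39, w×C=10×39=390
Sum w×C = 832
Sum w = 39
Weighted avg = 832/39
= 21.33


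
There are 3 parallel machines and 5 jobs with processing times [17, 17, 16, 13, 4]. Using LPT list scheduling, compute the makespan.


Jobs (LPT sorted): [17, 17, 16, 13, 4]
Machines: 3
  J=17 → Machine 1 (load: 0+17=17)
  J=17 → Machine 2 (load: 0+17=17)
  J=16 → Machine 3 (load: 0+16=16)
  J=13 → Machine 3 (load: 16+13=29)
  J=4 → Machine 1 (load: 17+4=21)
Machine loads: [21, 17, 29]
Makespan = max = 29 time units


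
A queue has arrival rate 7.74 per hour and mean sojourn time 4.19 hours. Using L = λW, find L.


Little's law: L = λ × W
= 7.74 × 4.19
= 32.43


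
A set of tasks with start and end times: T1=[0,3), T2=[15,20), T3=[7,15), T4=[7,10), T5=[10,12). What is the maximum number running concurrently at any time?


Check each time point for overlaps:
  t=7: 2 tasks active (T3, T4)
Max concurrent = 2


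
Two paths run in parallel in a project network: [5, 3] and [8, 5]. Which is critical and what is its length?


Path A: 5 + 3 = 8
Path B: 8 + 5 = 13
Critical path = longest = max(8, 13)
= 13 (Path B)


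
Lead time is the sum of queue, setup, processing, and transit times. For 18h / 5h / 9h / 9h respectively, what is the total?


Lead time = queue + setup + processing + transit
= 18 + 5 + 9 + 9
= 41 hours


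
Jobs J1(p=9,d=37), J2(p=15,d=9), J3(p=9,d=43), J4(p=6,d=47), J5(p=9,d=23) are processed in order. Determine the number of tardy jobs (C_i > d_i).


Completion vs due date:
  J1: C=9, d=37 → on time
  J2: C=24, d=9 → TARDY
  J3: C=33, d=43 → on time
  J4: C=39, d=47 → on time
  J5: C=48, d=23 → TARDY
Tardy jobs: J2, J5
Count = 2


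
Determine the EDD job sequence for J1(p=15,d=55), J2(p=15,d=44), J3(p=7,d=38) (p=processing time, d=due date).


EDD: sort by earliest due date
  J3: d=38, p=7
  J2: d=44, p=15
  J1: d=55, p=15
Order: J3 → J2 → J1


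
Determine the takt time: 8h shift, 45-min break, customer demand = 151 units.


Available = 8×60 - 45 = 435 min
Takt time = 435 / 151
= 2.88 min/unit


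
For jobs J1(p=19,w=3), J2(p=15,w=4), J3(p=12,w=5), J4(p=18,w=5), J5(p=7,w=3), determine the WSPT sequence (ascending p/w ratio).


WSPT (Smith's rule): sort by p/w ascending
  J5: p/w = 7/3 = 2.333
  J3: p/w = 12/5 = 2.400
  J4: p/w = 18/5 = 3.600
  J2: p/w = 15/4 = 3.750
  J1: p/w = 19/3 = 6.333
Order: J5 → J3 → J4 → J2 → J1


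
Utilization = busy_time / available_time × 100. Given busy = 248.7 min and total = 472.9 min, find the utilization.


Utilization = busy / total × 100
= 248.7 / 472.9 × 100
= 52.6%


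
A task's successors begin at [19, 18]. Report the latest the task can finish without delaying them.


LF = min of all successor start times
Successors start at: [19, 18]
LF = min(19, 18)
= 18


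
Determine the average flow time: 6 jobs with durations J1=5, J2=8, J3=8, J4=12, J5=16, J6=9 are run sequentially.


Completion times:
  J1: completes at 5
  J2: completes at 13
  J3: completes at 21
  J4: completes at 33
  J5: completes at 49
  J6: completes at 58
Sum = 179
Average = 179/6
= 29.83


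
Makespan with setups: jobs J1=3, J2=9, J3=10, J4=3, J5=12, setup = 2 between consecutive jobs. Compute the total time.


Makespan = Σ processing + (n-1) × setup
= (3 + 9 + 10 + 3 + 12) + (5-1)×2
= 37 + 8
= 45 time units


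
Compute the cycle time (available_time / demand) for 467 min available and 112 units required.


Cycle time = available time / demand
= 467 / 112
= 4.17 min/unit


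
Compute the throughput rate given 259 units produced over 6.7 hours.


Throughput = units / time
= 259 / 6.7
= 38.7 units/hour


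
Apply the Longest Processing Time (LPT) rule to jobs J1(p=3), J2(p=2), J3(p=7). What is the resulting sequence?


LPT: sort by longest processing time first
  J3: p=7
  J1: p=3
  J2: p=2
Order: J3 → J1 → J2


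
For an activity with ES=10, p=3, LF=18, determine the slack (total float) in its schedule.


EF = ES + duration = 10 + 3 = 13
LS = LF - duration = 18 - 3 = 15
Total Float = LF - EF = 18 - 13
(or LS - ES = 15 - 10)
= 5


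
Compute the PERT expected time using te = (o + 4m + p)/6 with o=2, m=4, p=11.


te = (o + 4m + p) / 6
= (2 + 4×4 + 11) / 6
= (2 + 16 + 11) / 6
= 29 / 6
= 4.83


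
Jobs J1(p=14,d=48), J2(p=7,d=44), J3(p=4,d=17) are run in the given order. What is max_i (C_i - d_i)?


Lateness per job (L = C - d):
  J1: C=14, d=48, L=-34
  J2: C=21, d=44, L=-23
  J3: C=25, d=17, L=8
Lmax = max(-34, -23, 8)
= 8


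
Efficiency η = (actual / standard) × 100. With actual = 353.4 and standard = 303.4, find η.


Efficiency = (actual / standard) × 100
= (353.4 / 303.4) × 100
= 116.5%


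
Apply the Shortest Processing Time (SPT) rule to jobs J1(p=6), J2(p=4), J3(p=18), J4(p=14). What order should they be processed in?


SPT: sort by shortest processing time
  J2: p=4
  J1: p=6
  J4: p=14
  J3: p=18
Order: J2 → J1 → J4 → J3


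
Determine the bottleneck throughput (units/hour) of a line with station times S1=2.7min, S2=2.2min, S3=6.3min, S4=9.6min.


Bottleneck = longest station time
Station times: [2.7, 2.2, 6.3, 9.6]
Max = 9.6 min
Rate = 60 / 9.6
= 6.25 units/hour (bottleneck: 9.6min)


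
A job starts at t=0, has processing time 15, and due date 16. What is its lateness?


Completion = 0 + 15 = 15
Lateness = C - d = 15 - 16
= -1


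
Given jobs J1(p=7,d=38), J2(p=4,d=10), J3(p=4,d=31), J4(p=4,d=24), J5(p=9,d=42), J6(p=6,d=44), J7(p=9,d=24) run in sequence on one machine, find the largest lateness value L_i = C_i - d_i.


Lateness per job (L = C - d):
  J1: C=7, d=38, L=-31
  J2: C=11, d=10, L=1
  J3: C=15, d=31, L=-16
  J4: C=19, d=24, L=-5
  J5: C=28, d=42, L=-14
  J6: C=34, d=44, L=-10
  J7: C=43, d=24, L=19
Lmax = max(-31, 1, -16, -5, -14, -10, 19)
= 19


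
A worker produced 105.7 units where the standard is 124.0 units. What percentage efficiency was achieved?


Efficiency = (actual / standard) × 100
= (105.7 / 124.0) × 100
= 85.2%


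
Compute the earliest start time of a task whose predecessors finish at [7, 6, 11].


ES = max of all predecessor completion times
Predecessors: [7, 6, 11]
ES = max(7, 6, 11)
= 11


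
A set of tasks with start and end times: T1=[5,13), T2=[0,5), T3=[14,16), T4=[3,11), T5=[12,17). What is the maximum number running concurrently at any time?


Check each time point for overlaps:
  t=3: 2 tasks active (T2, T4)
Max concurrent = 2


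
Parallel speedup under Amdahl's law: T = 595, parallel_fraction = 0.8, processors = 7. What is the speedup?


Amdahl's law: T_p = T × ((1-p) + p/N)
= 595 × ((1-0.8) + 0.8/7)
= 595 × (0.20 + 0.1143)
= 595 × 0.3143
= 187.00
Speedup = 595/187.00
= 3.18×


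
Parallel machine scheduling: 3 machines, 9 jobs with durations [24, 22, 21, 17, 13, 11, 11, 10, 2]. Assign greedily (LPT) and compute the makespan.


Jobs (LPT sorted): [24, 22, 21, 17, 13, 11, 11, 10, 2]
Machines: 3
  J=24 → Machine 1 (load: 0+24=24)
  J=22 → Machine 2 (load: 0+22=22)
  J=21 → Machine 3 (load: 0+21=21)
  J=17 → Machine 3 (load: 21+17=38)
  J=13 → Machine 2 (load: 22+13=35)
  J=11 → Machine 1 (load: 24+11=35)
  J=11 → Machine 1 (load: 35+11=46)
  J=10 → Machine 2 (load: 35+10=45)
  J=2 → Machine 3 (load: 38+2=40)
Machine loads: [46, 45, 40]
Makespan = max = 46 time units


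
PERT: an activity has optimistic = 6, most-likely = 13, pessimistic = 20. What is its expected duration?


te = (o + 4m + p) / 6
= (6 + 4×13 + 20) / 6
= (6 + 52 + 20) / 6
= 78 / 6
= 13.00


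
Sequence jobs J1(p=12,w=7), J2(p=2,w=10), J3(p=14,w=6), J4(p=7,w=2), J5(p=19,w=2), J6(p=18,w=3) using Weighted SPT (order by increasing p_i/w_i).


WSPT (Smith's rule): sort by p/w ascending
  J2: p/w = 2/10 = 0.200
  J1: p/w = 12/7 = 1.714
  J3: p/w = 14/6 = 2.333
  J4: p/w = 7/2 = 3.500
  J6: p/w = 18/3 = 6.000
  J5: p/w = 19/2 = 9.500
Order: J2 → J1 → J3 → J4 → J6 → J5


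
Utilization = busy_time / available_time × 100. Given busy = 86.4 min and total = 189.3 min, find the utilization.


Utilization = busy / total × 100
= 86.4 / 189.3 × 100
= 45.6%


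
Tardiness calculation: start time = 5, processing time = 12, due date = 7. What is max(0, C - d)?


Completion = start + processing = 5 + 12 = 17
Tardiness = max(0, C - d) = max(0, 17 - 7)
= max(0, 10)
= 10


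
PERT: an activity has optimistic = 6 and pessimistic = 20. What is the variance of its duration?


σ² = ((p - o) / 6)² = (p - o)² / 36
= (20 - 6)² / 36
= 14² / 36
= 196 / 36
= 5.4444


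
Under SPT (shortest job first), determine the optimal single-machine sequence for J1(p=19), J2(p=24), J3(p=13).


SPT: sort by shortest processing time
  J3: p=13
  J1: p=19
  J2: p=24
Order: J3 → J1 → J2


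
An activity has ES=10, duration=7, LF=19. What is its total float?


EF = ES + duration = 10 + 7 = 17
LS = LF - duration = 19 - 7 = 12
Total Float = LF - EF = 19 - 17
(or LS - ES = 12 - 10)
= 2


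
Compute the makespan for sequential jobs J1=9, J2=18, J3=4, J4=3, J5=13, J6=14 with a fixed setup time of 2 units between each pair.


Makespan = Σ processing + (n-1) × setup
= (9 + 18 + 4 + 3 + 13 + 14) + (6-1)×2
= 61 + 10
= 71 time units


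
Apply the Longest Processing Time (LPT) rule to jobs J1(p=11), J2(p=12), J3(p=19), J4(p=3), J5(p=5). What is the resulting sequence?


LPT: sort by longest processing time first
  J3: p=19
  J2: p=12
  J1: p=11
  J5: p=5
  J4: p=3
Order: J3 → J2 → J1 → J5 → J4


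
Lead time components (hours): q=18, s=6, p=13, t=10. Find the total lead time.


Lead time = queue + setup + processing + transit
= 18 + 6 + 13 + 10
= 47 hours


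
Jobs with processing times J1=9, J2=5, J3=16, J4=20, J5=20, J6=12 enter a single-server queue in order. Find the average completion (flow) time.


Completion times:
  J1: completes at 9
  J2: completes at 14
  J3: completes at 30
  J4: completes at 50
  J5: completes at 70
  J6: completes at 82
Sum = 255
Average = 255/6
= 42.50


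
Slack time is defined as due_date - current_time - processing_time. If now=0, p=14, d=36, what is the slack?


Slack = due - current_time - processing
= 36 - 0 - 14
= 22


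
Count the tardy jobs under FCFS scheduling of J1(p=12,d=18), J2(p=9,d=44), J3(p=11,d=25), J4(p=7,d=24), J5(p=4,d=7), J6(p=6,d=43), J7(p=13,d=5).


Completion vs due date:
  J1: C=12, d=18 → on time
  J2: C=21, d=44 → on time
  J3: C=32, d=25 → TARDY
  J4: C=39, d=24 → TARDY
  J5: C=43, d=7 → TARDY
  J6: C=49, d=43 → TARDY
  J7: C=62, d=5 → TARDY
Tardy jobs: J3, J4, J5, J6, J7
Count = 5


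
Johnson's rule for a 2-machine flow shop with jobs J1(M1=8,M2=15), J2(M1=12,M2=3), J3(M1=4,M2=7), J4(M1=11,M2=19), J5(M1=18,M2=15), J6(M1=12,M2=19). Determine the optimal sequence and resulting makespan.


Johnson's rule:
Group 1 (M1≤M2, sort by M1): ['J3', 'J1', 'J4', 'J6']
Group 2 (M1>M2, sort desc M2): ['J5', 'J2']
Sequence: J3 → J1 → J4 → J6 → J5 → J2
Makespan calculation:
  J3: M1 done=4, M2 done=11
  J1: M1 done=12, M2 done=27
  J4: M1 done=23, M2 done=46
  J6: M1 done=35, M2 done=65
  J5: M1 done=53, M2 done=80
  J2: M1 done=65, M2 done=83
= Sequence: J3 → J1 → J4 → J6 → J5 → J2, Makespan: 83


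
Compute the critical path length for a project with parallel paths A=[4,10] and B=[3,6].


Path A: 4 + 10 = 14
Path B: 3 + 6 = 9
Critical path = longest = max(14, 9)
= 14 (Path A)


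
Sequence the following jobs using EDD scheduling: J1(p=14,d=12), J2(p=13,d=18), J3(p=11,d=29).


EDD: sort by earliest due date
  J1: d=12, p=14
  J2: d=18, p=13
  J3: d=29, p=11
Order: J1 → J2 → J3


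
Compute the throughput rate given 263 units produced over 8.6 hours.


Throughput = units / time
= 263 / 8.6
= 30.6 units/hour


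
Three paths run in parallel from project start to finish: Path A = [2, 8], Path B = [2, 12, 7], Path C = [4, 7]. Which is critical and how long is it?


Path A: 2 + 8 = 10
Path B: 2 + 12 + 7 = 21
Path C: 4 + 7 = 11
Critical path = longest = max(10, 21, 11)
= 21 (Path B)


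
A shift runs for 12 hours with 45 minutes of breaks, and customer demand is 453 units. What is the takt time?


Available = 12×60 - 45 = 675 min
Takt time = 675 / 453
= 1.49 min/unit


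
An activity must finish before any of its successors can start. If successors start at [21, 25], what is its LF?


LF = min of all successor start times
Successors start at: [21, 25]
LF = min(21, 25)
= 21


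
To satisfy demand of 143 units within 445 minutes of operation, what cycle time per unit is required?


Cycle time = available time / demand
= 445 / 143
= 3.11 min/unit


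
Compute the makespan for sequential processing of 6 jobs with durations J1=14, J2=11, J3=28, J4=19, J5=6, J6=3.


Sequential makespan: sum all processing times
= 14 + 11 + 28 + 19 + 6 + 3
= 81 time units


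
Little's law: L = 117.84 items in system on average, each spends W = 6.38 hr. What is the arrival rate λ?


Little's law: L = λW → λ = L / W
= 117.84 / 6.38
= 18.47 per hour


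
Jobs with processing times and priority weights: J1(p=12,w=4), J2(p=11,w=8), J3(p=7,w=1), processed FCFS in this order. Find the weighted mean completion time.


Completion times:
  J1: C=12, w×C=4×12=48
  J2: C=23, w×C=8×23=184
  J3: C=30, w×C=1×30=30
Sum w×C = 262
Sum w = 13
Weighted avg = 262/13
= 20.15


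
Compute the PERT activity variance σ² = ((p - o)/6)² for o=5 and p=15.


σ² = ((p - o) / 6)² = (p - o)² / 36
= (15 - 5)² / 36
= 10² / 36
= 100 / 36
= 2.7778


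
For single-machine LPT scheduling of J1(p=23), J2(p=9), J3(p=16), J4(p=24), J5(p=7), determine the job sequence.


LPT: sort by longest processing time first
  J4: p=24
  J1: p=23
  J3: p=16
  J2: p=9
  J5: p=7
Order: J4 → J1 → J3 → J2 → J5


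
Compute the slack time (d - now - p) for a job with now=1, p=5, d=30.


Slack = due - current_time - processing
= 30 - 1 - 5
= 24


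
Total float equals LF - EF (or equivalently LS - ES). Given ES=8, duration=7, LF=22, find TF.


EF = ES + duration = 8 + 7 = 15
LS = LF - duration = 22 - 7 = 15
Total Float = LF - EF = 22 - 15
(or LS - ES = 15 - 8)
= 7


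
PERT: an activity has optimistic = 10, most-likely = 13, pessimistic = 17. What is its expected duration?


te = (o + 4m + p) / 6
= (10 + 4×13 + 17) / 6
= (10 + 52 + 17) / 6
= 79 / 6
= 13.17


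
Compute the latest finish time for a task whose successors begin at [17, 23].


LF = min of all successor start times
Successors start at: [17, 23]
LF = min(17, 23)
= 17


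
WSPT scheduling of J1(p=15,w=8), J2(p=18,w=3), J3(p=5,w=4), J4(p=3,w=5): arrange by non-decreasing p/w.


WSPT (Smith's rule): sort by p/w ascending
  J4: p/w = 3/5 = 0.600
  J3: p/w = 5/4 = 1.250
  J1: p/w = 15/8 = 1.875
  J2: p/w = 18/3 = 6.000
Order: J4 → J3 → J1 → J2


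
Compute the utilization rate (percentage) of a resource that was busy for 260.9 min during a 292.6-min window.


Utilization = busy / total × 100
= 260.9 / 292.6 × 100
= 89.2%


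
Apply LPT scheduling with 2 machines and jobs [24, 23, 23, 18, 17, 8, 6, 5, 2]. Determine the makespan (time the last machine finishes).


Jobs (LPT sorted): [24, 23, 23, 18, 17, 8, 6, 5, 2]
Machines: 2
  J=24 → Machine 1 (load: 0+24=24)
  J=23 → Machine 2 (load: 0+23=23)
  J=23 → Machine 2 (load: 23+23=46)
  J=18 → Machine 1 (load: 24+18=42)
  J=17 → Machine 1 (load: 42+17=59)
  J=8 → Machine 2 (load: 46+8=54)
  J=6 → Machine 2 (load: 54+6=60)
  J=5 → Machine 1 (load: 59+5=64)
  J=2 → Machine 2 (load: 60+2=62)
Machine loads: [64, 62]
Makespan = max = 64 time units


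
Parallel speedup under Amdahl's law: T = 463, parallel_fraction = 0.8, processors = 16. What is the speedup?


Amdahl's law: T_p = T × ((1-p) + p/N)
= 463 × ((1-0.8) + 0.8/16)
= 463 × (0.20 + 0.0500)
= 463 × 0.2500
= 115.75
Speedup = 463/115.75
= 4.00×


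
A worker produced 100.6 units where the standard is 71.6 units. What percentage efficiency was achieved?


Efficiency = (actual / standard) × 100
= (100.6 / 71.6) × 100
= 140.5%


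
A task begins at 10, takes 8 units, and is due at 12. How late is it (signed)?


Completion = 10 + 8 = 18
Lateness = C - d = 18 - 12
= 6


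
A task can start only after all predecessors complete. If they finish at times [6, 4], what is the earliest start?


ES = max of all predecessor completion times
Predecessors: [6, 4]
ES = max(6, 4)
= 6


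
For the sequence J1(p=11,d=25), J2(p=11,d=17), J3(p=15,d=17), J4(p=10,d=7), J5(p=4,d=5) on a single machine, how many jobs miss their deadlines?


Completion vs due date:
  J1: C=11, d=25 → on time
  J2: C=22, d=17 → TARDY
  J3: C=37, d=17 → TARDY
  J4: C=47, d=7 → TARDY
  J5: C=51, d=5 → TARDY
Tardy jobs: J2, J3, J4, J5
Count = 4


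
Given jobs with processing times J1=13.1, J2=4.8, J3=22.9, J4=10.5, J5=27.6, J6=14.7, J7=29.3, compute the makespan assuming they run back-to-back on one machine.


Sequential makespan: sum all processing times
= 13.1 + 4.8 + 22.9 + 10.5 + 27.6 + 14.7 + 29.3
= 122.9 time units


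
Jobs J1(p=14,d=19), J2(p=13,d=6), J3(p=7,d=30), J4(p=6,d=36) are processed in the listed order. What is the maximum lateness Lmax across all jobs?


Lateness per job (L = C - d):
  J1: C=14, d=19, L=-5
  J2: C=27, d=6, L=21
  J3: C=34, d=30, L=4
  J4: C=40, d=36, L=4
Lmax = max(-5, 21, 4, 4)
= 21


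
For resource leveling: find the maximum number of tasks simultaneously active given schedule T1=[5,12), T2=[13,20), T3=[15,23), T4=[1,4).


Check each time point for overlaps:
  t=15: 2 tasks active (T2, T3)
Max concurrent = 2


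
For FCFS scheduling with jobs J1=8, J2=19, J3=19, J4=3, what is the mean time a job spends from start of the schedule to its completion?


Completion times:
  J1: completes at 8
  J2: completes at 27
  J3: completes at 46
  J4: completes at 49
Sum = 130
Average = 130/4
= 32.50


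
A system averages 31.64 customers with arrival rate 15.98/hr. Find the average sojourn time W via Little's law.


Little's law: L = λW → W = L / λ
= 31.64 / 15.98
= 1.98 hours


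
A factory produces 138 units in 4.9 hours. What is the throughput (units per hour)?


Throughput = units / time
= 138 / 4.9
= 28.2 units/hour


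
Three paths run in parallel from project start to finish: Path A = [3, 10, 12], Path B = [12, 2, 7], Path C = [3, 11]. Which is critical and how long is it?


Path A: 3 + 10 + 12 = 25
Path B: 12 + 2 + 7 = 21
Path C: 3 + 11 = 14
Critical path = longest = max(25, 21, 14)
= 25 (Path A)


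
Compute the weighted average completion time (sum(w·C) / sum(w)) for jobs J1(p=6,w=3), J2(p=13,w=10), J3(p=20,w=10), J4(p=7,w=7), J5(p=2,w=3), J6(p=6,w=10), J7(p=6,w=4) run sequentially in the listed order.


Completion times:
  J1: C=6, w×C=3×6=18
  J2: C=19, w×C=10×19=190
  J3: C=39, w×C=10×39=390
  J4: C=46, w×C=7×46=322
  J5: C=48, w×C=3×48=144
  J6: C=54, w×C=10×54=540
  J7: C=60, w×C=4×60=240
Sum w×C = 1844
Sum w = 47
Weighted avg = 1844/47
= 39.23


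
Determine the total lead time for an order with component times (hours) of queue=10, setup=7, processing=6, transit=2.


Lead time = queue + setup + processing + transit
= 10 + 7 + 6 + 2
= 25 hours


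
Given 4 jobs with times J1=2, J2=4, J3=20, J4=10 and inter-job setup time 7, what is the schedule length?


Makespan = Σ processing + (n-1) × setup
= (2 + 4 + 20 + 10) + (4-1)×7
= 36 + 21
= 57 time units


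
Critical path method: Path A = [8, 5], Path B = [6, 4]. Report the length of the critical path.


Path A: 8 + 5 = 13
Path B: 6 + 4 = 10
Critical path = longest = max(13, 10)
= 13 (Path A)


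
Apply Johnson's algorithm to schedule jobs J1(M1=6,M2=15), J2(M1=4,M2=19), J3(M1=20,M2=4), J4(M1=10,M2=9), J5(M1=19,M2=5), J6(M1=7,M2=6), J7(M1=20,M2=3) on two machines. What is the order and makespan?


Johnson's rule:
Group 1 (M1≤M2, sort by M1): ['J2', 'J1']
Group 2 (M1>M2, sort desc M2): ['J4', 'J6', 'J5', 'J3', 'J7']
Sequence: J2 → J1 → J4 → J6 → J5 → J3 → J7
Makespan calculation:
  J2: M1 done=4, M2 done=23
  J1: M1 done=10, M2 done=38
  J4: M1 done=20, M2 done=47
  J6: M1 done=27, M2 done=53
  J5: M1 done=46, M2 done=58
  J3: M1 done=66, M2 done=70
  J7: M1 done=86, M2 done=89
= Sequence: J2 → J1 → J4 → J6 → J5 → J3 → J7, Makespan: 89


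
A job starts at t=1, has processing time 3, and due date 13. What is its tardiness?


Completion = start + processing = 1 + 3 = 4
Tardiness = max(0, C - d) = max(0, 4 - 13)
= max(0, -9)
= 0


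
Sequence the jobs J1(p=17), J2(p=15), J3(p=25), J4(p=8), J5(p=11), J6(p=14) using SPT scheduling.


SPT: sort by shortest processing time
  J4: p=8
  J5: p=11
  J6: p=14
  J2: p=15
  J1: p=17
  J3: p=25
Order: J4 → J5 → J6 → J2 → J1 → J3


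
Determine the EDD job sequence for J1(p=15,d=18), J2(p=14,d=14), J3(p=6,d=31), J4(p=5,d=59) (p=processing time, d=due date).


EDD: sort by earliest due date
  J2: d=14, p=14
  J1: d=18, p=15
  J3: d=31, p=6
  J4: d=59, p=5
Order: J2 → J1 → J3 → J4


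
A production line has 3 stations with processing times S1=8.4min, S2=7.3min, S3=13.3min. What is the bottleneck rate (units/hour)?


Bottleneck = longest station time
Station times: [8.4, 7.3, 13.3]
Max = 13.3 min
Rate = 60 / 13.3
= 4.51 units/hour (bottleneck: 13.3min)


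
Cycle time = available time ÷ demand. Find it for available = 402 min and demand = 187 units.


Cycle time = available time / demand
= 402 / 187
= 2.15 min/unit


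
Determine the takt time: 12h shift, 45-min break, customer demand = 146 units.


Available = 12×60 - 45 = 675 min
Takt time = 675 / 146
= 4.62 min/unit


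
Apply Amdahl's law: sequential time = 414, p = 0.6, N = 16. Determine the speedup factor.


Amdahl's law: T_p = T × ((1-p) + p/N)
= 414 × ((1-0.6) + 0.6/16)
= 414 × (0.40 + 0.0375)
= 414 × 0.4375
= 181.12
Speedup = 414/181.12
= 2.29×


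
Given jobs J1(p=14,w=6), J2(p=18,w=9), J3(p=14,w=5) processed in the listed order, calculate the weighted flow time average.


Completion times:
  J1: C=14, w×C=6×14=84
  J2: C=32, w×C=9×32=288
  J3: C=46, w×C=5×46=230
Sum w×C = 602
Sum w = 20
Weighted avg = 602/20
= 30.10


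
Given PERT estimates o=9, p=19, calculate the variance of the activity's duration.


σ² = ((p - o) / 6)² = (p - o)² / 36
= (19 - 9)² / 36
= 10² / 36
= 100 / 36
= 2.7778


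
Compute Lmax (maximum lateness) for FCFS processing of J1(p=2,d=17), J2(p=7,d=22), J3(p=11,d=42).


Lateness per job (L = C - d):
  J1: C=2, d=17, L=-15
  J2: C=9, d=22, L=-13
  J3: C=20, d=42, L=-22
Lmax = max(-15, -13, -22)
= -13


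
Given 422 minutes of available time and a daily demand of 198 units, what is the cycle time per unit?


Cycle time = available time / demand
= 422 / 198
= 2.13 min/unit


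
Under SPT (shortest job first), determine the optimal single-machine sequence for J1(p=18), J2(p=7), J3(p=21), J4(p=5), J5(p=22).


SPT: sort by shortest processing time
  J4: p=5
  J2: p=7
  J1: p=18
  J3: p=21
  J5: p=22
Order: J4 → J2 → J1 → J3 → J5


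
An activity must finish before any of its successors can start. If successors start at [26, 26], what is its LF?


LF = min of all successor start times
Successors start at: [26, 26]
LF = min(26, 26)
= 26


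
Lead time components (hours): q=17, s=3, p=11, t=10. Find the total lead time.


Lead time = queue + setup + processing + transit
= 17 + 3 + 11 + 10
= 41 hours


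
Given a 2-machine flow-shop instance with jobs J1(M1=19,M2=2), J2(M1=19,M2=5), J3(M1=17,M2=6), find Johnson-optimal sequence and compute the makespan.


Johnson's rule:
Group 1 (M1≤M2, sort by M1): []
Group 2 (M1>M2, sort desc M2): ['J3', 'J2', 'J1']
Sequence: J3 → J2 → J1
Makespan calculation:
  J3: M1 done=17, M2 done=23
  J2: M1 done=36, M2 done=41
  J1: M1 done=55, M2 done=57
= Sequence: J3 → J2 → J1, Makespan: 57


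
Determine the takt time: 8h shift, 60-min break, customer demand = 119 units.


Available = 8×60 - 60 = 420 min
Takt time = 420 / 119
= 3.53 min/unit


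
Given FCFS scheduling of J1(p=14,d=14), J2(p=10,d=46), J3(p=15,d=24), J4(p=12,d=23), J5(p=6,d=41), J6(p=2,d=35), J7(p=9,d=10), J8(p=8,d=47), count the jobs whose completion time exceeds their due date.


Completion vs due date:
  J1: C=14, d=14 → on time
  J2: C=24, d=46 → on time
  J3: C=39, d=24 → TARDY
  J4: C=51, d=23 → TARDY
  J5: C=57, d=41 → TARDY
  J6: C=59, d=35 → TARDY
  J7: C=68, d=10 → TARDY
  J8: C=76, d=47 → TARDY
Tardy jobs: J3, J4, J5, J6, J7, J8
Count = 6


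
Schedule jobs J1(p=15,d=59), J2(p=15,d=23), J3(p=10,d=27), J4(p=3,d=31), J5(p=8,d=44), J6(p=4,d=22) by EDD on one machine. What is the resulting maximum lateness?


EDD order: J6 → J2 → J3 → J4 → J5 → J1
Completion and lateness:
  J6: C=4, d=22, L=4-22=-18
  J2: C=19, d=23, L=19-23=-4
  J3: C=29, d=27, L=29-27=2
  J4: C=32, d=31, L=32-31=1
  J5: C=40, d=44, L=40-44=-4
  J1: C=55, d=59, L=55-59=-4
Lmax = max(-18, -4, 2, 1, -4, -4)
= 2


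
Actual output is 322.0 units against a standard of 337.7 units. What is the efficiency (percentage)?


Efficiency = (actual / standard) × 100
= (322.0 / 337.7) × 100
= 95.4%


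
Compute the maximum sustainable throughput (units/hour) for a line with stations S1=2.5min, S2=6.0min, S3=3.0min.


Bottleneck = longest station time
Station times: [2.5, 6.0, 3.0]
Max = 6.0 min
Rate = 60 / 6.0
= 10.00 units/hour (bottleneck: 6.0min)


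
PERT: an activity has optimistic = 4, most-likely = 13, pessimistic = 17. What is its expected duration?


te = (o + 4m + p) / 6
= (4 + 4×13 + 17) / 6
= (4 + 52 + 17) / 6
= 73 / 6
= 12.17


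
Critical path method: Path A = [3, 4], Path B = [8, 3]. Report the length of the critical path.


Path A: 3 + 4 = 7
Path B: 8 + 3 = 11
Critical path = longest = max(7, 11)
= 11 (Path B)


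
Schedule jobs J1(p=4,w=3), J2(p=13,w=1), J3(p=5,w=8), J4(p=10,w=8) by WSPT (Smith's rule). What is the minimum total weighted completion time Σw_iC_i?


WSPT order (by p/w): J3 → J4 → J1 → J2
  J3: C=5, w·C=8×5=40
  J4: C=15, w·C=8×15=120
  J1: C=19, w·C=3×19=57
  J2: C=32, w·C=1×32=32
Σ w·C = 249
= 249


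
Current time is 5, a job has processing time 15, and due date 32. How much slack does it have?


Slack = due - current_time - processing
= 32 - 5 - 15
= 12


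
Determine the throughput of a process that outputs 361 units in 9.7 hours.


Throughput = units / time
= 361 / 9.7
= 37.2 units/hour


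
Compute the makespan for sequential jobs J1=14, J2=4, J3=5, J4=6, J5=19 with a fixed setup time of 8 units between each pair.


Makespan = Σ processing + (n-1) × setup
= (14 + 4 + 5 + 6 + 19) + (5-1)×8
= 48 + 32
= 80 time units


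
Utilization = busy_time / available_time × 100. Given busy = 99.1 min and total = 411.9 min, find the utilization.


Utilization = busy / total × 100
= 99.1 / 411.9 × 100
= 24.1%


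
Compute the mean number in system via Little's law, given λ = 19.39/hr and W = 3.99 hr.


Little's law: L = λ × W
= 19.39 × 3.99
= 77.37


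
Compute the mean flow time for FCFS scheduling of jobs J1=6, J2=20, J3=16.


Completion times:
  J1: completes at 6
  J2: completes at 26
  J3: completes at 42
Sum = 74
Average = 74/3
= 24.67


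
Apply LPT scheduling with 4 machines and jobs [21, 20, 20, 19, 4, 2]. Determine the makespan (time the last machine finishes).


Jobs (LPT sorted): [21, 20, 20, 19, 4, 2]
Machines: 4
  J=21 → Machine 1 (load: 0+21=21)
  J=20 → Machine 2 (load: 0+20=20)
  J=20 → Machine 3 (load: 0+20=20)
  J=19 → Machine 4 (load: 0+19=19)
  J=4 → Machine 4 (load: 19+4=23)
  J=2 → Machine 2 (load: 20+2=22)
Machine loads: [21, 22, 20, 23]
Makespan = max = 23 time units


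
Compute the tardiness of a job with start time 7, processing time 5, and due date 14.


Completion = start + processing = 7 + 5 = 12
Tardiness = max(0, C - d) = max(0, 12 - 14)
= max(0, -2)
= 0


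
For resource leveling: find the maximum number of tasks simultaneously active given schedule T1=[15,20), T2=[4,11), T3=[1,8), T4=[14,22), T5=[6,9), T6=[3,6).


Check each time point for overlaps:
  t=4: 3 tasks active (T2, T3, T6)
Max concurrent = 3


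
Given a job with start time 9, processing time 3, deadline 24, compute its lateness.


Completion = 9 + 3 = 12
Lateness = C - d = 12 - 24
= -12


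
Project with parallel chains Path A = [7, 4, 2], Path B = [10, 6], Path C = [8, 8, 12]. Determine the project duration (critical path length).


Path A: 7 + 4 + 2 = 13
Path B: 10 + 6 = 16
Path C: 8 + 8 + 12 = 28
Critical path = longest = max(13, 16, 28)
= 28 (Path C)


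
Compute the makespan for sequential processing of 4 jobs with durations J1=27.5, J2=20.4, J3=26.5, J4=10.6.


Sequential makespan: sum all processing times
= 27.5 + 20.4 + 26.5 + 10.6
= 85.0 time units


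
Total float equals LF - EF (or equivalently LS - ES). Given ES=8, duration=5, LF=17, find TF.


EF = ES + duration = 8 + 5 = 13
LS = LF - duration = 17 - 5 = 12
Total Float = LF - EF = 17 - 13
(or LS - ES = 12 - 8)
= 4


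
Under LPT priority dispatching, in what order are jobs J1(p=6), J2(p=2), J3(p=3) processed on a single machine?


LPT: sort by longest processing time first
  J1: p=6
  J3: p=3
  J2: p=2
Order: J1 → J3 → J2


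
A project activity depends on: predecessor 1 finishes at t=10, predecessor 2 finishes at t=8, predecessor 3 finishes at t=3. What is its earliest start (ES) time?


ES = max of all predecessor completion times
Predecessors: [10, 8, 3]
ES = max(10, 8, 3)
= 10


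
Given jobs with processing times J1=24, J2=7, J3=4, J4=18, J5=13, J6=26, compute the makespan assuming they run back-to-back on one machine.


Sequential makespan: sum all processing times
= 24 + 7 + 4 + 18 + 13 + 26
= 92 time units


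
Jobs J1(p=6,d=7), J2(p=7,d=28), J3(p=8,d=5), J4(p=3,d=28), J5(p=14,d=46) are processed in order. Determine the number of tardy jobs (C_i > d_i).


Completion vs due date:
  J1: C=6, d=7 → on time
  J2: C=13, d=28 → on time
  J3: C=21, d=5 → TARDY
  J4: C=24, d=28 → on time
  J5: C=38, d=46 → on time
Tardy jobs: J3
Count = 1


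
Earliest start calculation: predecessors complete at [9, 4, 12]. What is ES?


ES = max of all predecessor completion times
Predecessors: [9, 4, 12]
ES = max(9, 4, 12)
= 12


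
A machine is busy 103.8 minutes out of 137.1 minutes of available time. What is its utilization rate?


Utilization = busy / total × 100
= 103.8 / 137.1 × 100
= 75.7%


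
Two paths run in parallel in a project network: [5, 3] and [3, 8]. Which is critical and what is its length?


Path A: 5 + 3 = 8
Path B: 3 + 8 = 11
Critical path = longest = max(8, 11)
= 11 (Path B)


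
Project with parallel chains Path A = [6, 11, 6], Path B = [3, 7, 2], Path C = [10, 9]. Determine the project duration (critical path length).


Path A: 6 + 11 + 6 = 23
Path B: 3 + 7 + 2 = 12
Path C: 10 + 9 = 19
Critical path = longest = max(23, 12, 19)
= 23 (Path A)


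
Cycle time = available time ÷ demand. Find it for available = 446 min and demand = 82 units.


Cycle time = available time / demand
= 446 / 82
= 5.44 min/unit


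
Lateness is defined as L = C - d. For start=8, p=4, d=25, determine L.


Completion = 8 + 4 = 12
Lateness = C - d = 12 - 25
= -13


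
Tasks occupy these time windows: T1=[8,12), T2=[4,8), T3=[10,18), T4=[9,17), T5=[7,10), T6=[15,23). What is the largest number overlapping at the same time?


Check each time point for overlaps:
  t=9: 3 tasks active (T1, T4, T5)
Max concurrent = 3


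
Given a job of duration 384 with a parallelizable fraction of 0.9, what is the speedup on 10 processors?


Amdahl's law: T_p = T × ((1-p) + p/N)
= 384 × ((1-0.9) + 0.9/10)
= 384 × (0.10 + 0.0900)
= 384 × 0.1900
= 72.96
Speedup = 384/72.96
= 5.26×


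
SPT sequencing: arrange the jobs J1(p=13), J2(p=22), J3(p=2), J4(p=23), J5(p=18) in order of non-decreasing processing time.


SPT: sort by shortest processing time
  J3: p=2
  J1: p=13
  J5: p=18
  J2: p=22
  J4: p=23
Order: J3 → J1 → J5 → J2 → J4


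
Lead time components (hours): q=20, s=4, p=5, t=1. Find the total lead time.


Lead time = queue + setup + processing + transit
= 20 + 4 + 5 + 1
= 30 hours


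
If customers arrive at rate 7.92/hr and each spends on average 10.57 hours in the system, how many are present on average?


Little's law: L = λ × W
= 7.92 × 10.57
= 83.71


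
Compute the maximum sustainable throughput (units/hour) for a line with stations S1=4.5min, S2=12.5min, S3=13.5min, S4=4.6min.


Bottleneck = longest station time
Station times: [4.5, 12.5, 13.5, 4.6]
Max = 13.5 min
Rate = 60 / 13.5
= 4.44 units/hour (bottleneck: 13.5min)


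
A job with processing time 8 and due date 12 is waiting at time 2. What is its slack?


Slack = due - current_time - processing
= 12 - 2 - 8
= 2


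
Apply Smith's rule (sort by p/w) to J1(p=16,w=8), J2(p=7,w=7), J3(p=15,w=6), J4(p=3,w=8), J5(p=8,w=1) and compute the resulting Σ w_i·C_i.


WSPT order (by p/w): J4 → J2 → J1 → J3 → J5
  J4: C=3, w·C=8×3=24
  J2: C=10, w·C=7×10=70
  J1: C=26, w·C=8×26=208
  J3: C=41, w·C=6×41=246
  J5: C=49, w·C=1×49=49
Σ w·C = 597
= 597


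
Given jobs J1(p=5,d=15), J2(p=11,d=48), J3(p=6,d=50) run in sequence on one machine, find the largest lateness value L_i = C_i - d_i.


Lateness per job (L = C - d):
  J1: C=5, d=15, L=-10
  J2: C=16, d=48, L=-32
  J3: C=22, d=50, L=-28
Lmax = max(-10, -32, -28)
= -10


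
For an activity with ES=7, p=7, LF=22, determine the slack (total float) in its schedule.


EF = ES + duration = 7 + 7 = 14
LS = LF - duration = 22 - 7 = 15
Total Float = LF - EF = 22 - 14
(or LS - ES = 15 - 7)
= 8


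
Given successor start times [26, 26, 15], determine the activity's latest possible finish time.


LF = min of all successor start times
Successors start at: [26, 26, 15]
LF = min(26, 26, 15)
= 15


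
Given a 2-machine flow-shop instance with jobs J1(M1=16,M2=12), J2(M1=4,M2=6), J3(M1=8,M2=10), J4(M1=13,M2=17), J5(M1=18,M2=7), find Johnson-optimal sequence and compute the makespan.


Johnson's rule:
Group 1 (M1≤M2, sort by M1): ['J2', 'J3', 'J4']
Group 2 (M1>M2, sort desc M2): ['J1', 'J5']
Sequence: J2 → J3 → J4 → J1 → J5
Makespan calculation:
  J2: M1 done=4, M2 done=10
  J3: M1 done=12, M2 done=22
  J4: M1 done=25, M2 done=42
  J1: M1 done=41, M2 done=54
  J5: M1 done=59, M2 done=66
= Sequence: J2 → J3 → J4 → J1 → J5, Makespan: 66


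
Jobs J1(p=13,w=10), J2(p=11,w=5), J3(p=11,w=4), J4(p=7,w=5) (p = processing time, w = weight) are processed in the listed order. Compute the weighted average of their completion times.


Completion times:
  J1: C=13, w×C=10×13=130
  J2: C=24, w×C=5×24=120
  J3: C=35, w×C=4×35=140
  J4: C=42, w×C=5×42=210
Sum w×C = 600
Sum w = 24
Weighted avg = 600/24
= 25.00


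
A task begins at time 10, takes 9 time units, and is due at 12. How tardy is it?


Completion = start + processing = 10 + 9 = 19
Tardiness = max(0, C - d) = max(0, 19 - 12)
= max(0, 7)
= 7


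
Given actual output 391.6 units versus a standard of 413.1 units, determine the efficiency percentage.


Efficiency = (actual / standard) × 100
= (391.6 / 413.1) × 100
= 94.8%
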